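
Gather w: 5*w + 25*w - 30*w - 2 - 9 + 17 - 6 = 0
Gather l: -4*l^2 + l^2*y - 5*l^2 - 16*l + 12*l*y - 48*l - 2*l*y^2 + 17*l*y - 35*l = l^2*(y - 9) + l*(-2*y^2 + 29*y - 99)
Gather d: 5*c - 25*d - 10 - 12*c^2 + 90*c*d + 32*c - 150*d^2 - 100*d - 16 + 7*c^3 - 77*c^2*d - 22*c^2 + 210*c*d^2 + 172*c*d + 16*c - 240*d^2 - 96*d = 7*c^3 - 34*c^2 + 53*c + d^2*(210*c - 390) + d*(-77*c^2 + 262*c - 221) - 26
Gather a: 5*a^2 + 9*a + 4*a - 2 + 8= 5*a^2 + 13*a + 6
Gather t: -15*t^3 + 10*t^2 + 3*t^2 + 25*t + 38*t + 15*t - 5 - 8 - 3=-15*t^3 + 13*t^2 + 78*t - 16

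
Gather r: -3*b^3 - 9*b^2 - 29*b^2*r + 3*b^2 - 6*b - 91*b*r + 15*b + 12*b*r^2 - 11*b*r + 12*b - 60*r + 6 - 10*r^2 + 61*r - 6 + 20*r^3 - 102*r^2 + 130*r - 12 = -3*b^3 - 6*b^2 + 21*b + 20*r^3 + r^2*(12*b - 112) + r*(-29*b^2 - 102*b + 131) - 12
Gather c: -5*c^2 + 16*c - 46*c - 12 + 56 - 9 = -5*c^2 - 30*c + 35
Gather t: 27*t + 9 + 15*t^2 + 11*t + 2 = 15*t^2 + 38*t + 11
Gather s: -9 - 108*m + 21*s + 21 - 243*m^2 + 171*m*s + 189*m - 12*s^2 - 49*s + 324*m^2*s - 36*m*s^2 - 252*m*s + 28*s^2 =-243*m^2 + 81*m + s^2*(16 - 36*m) + s*(324*m^2 - 81*m - 28) + 12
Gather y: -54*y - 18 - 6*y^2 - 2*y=-6*y^2 - 56*y - 18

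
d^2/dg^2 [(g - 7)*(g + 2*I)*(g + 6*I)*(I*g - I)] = 12*I*g^2 + 48*g*(-1 - I) + 128 - 10*I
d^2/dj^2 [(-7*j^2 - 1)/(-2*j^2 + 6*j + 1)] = 6*(28*j^3 + 18*j^2 - 12*j + 15)/(8*j^6 - 72*j^5 + 204*j^4 - 144*j^3 - 102*j^2 - 18*j - 1)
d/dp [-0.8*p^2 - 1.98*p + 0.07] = -1.6*p - 1.98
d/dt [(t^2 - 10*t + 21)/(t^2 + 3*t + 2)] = (13*t^2 - 38*t - 83)/(t^4 + 6*t^3 + 13*t^2 + 12*t + 4)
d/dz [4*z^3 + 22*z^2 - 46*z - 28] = 12*z^2 + 44*z - 46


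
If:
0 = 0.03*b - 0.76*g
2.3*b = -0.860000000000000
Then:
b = -0.37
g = -0.01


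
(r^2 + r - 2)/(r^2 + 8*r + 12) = (r - 1)/(r + 6)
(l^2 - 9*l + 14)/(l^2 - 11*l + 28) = (l - 2)/(l - 4)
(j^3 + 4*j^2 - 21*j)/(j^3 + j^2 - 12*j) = (j + 7)/(j + 4)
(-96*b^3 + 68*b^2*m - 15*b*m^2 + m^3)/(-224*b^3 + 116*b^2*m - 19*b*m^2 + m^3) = (3*b - m)/(7*b - m)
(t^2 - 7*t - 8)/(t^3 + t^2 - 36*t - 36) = (t - 8)/(t^2 - 36)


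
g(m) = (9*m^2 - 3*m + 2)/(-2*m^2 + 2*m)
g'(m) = (4*m - 2)*(9*m^2 - 3*m + 2)/(-2*m^2 + 2*m)^2 + (18*m - 3)/(-2*m^2 + 2*m) = (3*m^2 + 2*m - 1)/(m^2*(m^2 - 2*m + 1))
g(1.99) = -8.04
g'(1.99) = 3.83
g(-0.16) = -7.30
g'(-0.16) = -36.09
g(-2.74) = -3.80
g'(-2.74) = 0.15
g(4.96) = -5.31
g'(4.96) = 0.21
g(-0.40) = -4.14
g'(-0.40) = -4.21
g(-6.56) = -4.12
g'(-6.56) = 0.05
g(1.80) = -8.94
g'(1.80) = 5.94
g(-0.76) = -3.54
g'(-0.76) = -0.44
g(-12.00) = -4.28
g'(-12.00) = 0.02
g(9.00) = -4.89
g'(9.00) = 0.05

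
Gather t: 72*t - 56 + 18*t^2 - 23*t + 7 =18*t^2 + 49*t - 49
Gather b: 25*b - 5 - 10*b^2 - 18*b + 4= -10*b^2 + 7*b - 1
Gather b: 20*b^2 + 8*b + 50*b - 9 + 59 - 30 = 20*b^2 + 58*b + 20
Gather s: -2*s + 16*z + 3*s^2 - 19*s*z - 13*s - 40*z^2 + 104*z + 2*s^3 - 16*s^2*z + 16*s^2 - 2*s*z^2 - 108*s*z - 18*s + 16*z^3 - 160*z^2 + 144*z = 2*s^3 + s^2*(19 - 16*z) + s*(-2*z^2 - 127*z - 33) + 16*z^3 - 200*z^2 + 264*z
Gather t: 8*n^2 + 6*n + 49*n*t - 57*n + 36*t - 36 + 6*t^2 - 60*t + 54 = 8*n^2 - 51*n + 6*t^2 + t*(49*n - 24) + 18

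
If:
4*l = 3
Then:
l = 3/4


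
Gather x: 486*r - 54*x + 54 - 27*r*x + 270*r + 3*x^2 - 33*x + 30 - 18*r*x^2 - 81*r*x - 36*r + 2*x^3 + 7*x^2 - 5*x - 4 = 720*r + 2*x^3 + x^2*(10 - 18*r) + x*(-108*r - 92) + 80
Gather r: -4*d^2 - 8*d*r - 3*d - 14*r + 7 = -4*d^2 - 3*d + r*(-8*d - 14) + 7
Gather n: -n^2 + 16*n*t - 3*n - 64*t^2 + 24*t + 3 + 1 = -n^2 + n*(16*t - 3) - 64*t^2 + 24*t + 4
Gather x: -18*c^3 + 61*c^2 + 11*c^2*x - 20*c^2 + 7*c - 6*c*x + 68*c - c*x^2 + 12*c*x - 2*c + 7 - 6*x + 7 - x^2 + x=-18*c^3 + 41*c^2 + 73*c + x^2*(-c - 1) + x*(11*c^2 + 6*c - 5) + 14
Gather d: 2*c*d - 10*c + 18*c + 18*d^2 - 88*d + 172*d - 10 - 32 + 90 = 8*c + 18*d^2 + d*(2*c + 84) + 48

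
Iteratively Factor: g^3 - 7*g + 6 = (g - 2)*(g^2 + 2*g - 3) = (g - 2)*(g + 3)*(g - 1)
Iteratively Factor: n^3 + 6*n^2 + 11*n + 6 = (n + 3)*(n^2 + 3*n + 2) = (n + 2)*(n + 3)*(n + 1)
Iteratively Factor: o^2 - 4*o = (o)*(o - 4)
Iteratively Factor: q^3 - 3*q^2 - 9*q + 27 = (q - 3)*(q^2 - 9) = (q - 3)^2*(q + 3)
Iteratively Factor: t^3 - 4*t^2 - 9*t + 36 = (t - 4)*(t^2 - 9) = (t - 4)*(t - 3)*(t + 3)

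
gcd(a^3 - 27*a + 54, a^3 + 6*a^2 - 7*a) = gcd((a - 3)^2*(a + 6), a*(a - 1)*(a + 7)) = 1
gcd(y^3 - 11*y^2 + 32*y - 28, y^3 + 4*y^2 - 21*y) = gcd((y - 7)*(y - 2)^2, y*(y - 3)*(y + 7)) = 1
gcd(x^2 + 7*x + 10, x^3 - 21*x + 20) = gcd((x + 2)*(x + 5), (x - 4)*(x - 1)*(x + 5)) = x + 5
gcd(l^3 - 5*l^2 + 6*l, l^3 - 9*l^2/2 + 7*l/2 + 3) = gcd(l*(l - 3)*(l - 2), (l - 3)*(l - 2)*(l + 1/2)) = l^2 - 5*l + 6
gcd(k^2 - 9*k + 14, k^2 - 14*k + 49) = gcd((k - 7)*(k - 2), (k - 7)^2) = k - 7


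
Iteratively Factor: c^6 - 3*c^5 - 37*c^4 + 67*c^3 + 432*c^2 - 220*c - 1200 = (c - 2)*(c^5 - c^4 - 39*c^3 - 11*c^2 + 410*c + 600) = (c - 2)*(c + 2)*(c^4 - 3*c^3 - 33*c^2 + 55*c + 300) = (c - 2)*(c + 2)*(c + 4)*(c^3 - 7*c^2 - 5*c + 75) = (c - 2)*(c + 2)*(c + 3)*(c + 4)*(c^2 - 10*c + 25) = (c - 5)*(c - 2)*(c + 2)*(c + 3)*(c + 4)*(c - 5)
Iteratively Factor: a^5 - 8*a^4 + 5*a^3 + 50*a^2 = (a + 2)*(a^4 - 10*a^3 + 25*a^2) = (a - 5)*(a + 2)*(a^3 - 5*a^2) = a*(a - 5)*(a + 2)*(a^2 - 5*a) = a^2*(a - 5)*(a + 2)*(a - 5)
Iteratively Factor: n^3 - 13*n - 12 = (n - 4)*(n^2 + 4*n + 3) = (n - 4)*(n + 3)*(n + 1)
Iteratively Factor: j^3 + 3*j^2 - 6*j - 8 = (j + 4)*(j^2 - j - 2) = (j - 2)*(j + 4)*(j + 1)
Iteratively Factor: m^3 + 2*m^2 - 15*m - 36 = (m + 3)*(m^2 - m - 12) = (m + 3)^2*(m - 4)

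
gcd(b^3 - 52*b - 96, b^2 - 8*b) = b - 8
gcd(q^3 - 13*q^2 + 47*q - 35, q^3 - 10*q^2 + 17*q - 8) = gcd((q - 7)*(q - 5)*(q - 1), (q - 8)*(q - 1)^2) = q - 1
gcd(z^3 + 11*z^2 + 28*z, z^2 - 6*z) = z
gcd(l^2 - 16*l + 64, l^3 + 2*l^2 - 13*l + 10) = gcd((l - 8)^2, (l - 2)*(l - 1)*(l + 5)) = 1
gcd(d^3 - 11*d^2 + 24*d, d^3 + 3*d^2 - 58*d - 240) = d - 8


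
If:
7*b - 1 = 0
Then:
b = 1/7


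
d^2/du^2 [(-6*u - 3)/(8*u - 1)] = -480/(8*u - 1)^3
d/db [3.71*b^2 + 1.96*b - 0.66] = 7.42*b + 1.96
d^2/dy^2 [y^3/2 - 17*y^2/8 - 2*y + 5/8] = 3*y - 17/4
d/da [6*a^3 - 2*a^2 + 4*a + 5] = 18*a^2 - 4*a + 4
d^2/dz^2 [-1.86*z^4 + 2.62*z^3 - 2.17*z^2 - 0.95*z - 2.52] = -22.32*z^2 + 15.72*z - 4.34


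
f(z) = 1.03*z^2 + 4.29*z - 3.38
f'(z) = 2.06*z + 4.29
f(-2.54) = -7.63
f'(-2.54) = -0.94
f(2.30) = 11.94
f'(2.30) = 9.03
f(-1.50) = -7.50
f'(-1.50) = 1.20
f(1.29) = 3.87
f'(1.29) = 6.95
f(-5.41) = 3.56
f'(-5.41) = -6.85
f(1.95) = 8.90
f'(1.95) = 8.31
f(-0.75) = -6.02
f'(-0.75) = 2.74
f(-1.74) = -7.73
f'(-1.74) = 0.71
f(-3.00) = -6.98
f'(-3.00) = -1.89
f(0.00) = -3.38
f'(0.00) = 4.29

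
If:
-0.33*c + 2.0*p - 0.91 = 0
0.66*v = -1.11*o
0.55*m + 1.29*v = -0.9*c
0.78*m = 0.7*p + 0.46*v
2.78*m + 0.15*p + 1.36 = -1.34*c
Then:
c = -3.00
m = 0.96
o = -1.00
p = -0.04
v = 1.68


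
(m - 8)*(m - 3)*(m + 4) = m^3 - 7*m^2 - 20*m + 96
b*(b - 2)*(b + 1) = b^3 - b^2 - 2*b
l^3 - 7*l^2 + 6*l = l*(l - 6)*(l - 1)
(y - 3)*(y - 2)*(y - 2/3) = y^3 - 17*y^2/3 + 28*y/3 - 4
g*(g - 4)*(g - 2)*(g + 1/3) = g^4 - 17*g^3/3 + 6*g^2 + 8*g/3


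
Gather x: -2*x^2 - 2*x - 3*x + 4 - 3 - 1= -2*x^2 - 5*x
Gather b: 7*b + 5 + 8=7*b + 13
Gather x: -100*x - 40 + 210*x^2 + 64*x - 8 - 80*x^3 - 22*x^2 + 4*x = -80*x^3 + 188*x^2 - 32*x - 48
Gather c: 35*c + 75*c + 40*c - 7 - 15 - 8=150*c - 30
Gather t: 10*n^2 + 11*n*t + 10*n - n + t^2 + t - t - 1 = 10*n^2 + 11*n*t + 9*n + t^2 - 1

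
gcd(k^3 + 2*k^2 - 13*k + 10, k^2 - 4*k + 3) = k - 1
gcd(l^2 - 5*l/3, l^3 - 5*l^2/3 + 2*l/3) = l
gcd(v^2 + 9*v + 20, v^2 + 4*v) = v + 4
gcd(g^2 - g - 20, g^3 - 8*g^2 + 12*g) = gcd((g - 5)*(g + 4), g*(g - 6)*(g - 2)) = 1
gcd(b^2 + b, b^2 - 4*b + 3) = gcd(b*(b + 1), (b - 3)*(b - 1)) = 1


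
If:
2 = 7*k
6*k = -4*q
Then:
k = 2/7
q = -3/7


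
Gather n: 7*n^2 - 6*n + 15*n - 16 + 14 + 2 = 7*n^2 + 9*n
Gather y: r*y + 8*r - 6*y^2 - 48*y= 8*r - 6*y^2 + y*(r - 48)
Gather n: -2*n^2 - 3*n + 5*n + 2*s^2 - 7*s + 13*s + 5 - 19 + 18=-2*n^2 + 2*n + 2*s^2 + 6*s + 4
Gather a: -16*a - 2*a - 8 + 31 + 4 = 27 - 18*a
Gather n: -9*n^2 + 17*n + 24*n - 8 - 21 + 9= -9*n^2 + 41*n - 20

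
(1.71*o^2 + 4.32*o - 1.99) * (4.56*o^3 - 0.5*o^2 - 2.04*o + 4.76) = 7.7976*o^5 + 18.8442*o^4 - 14.7228*o^3 + 0.321799999999999*o^2 + 24.6228*o - 9.4724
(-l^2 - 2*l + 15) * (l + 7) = -l^3 - 9*l^2 + l + 105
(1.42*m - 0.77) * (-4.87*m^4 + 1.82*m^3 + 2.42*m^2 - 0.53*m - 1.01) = -6.9154*m^5 + 6.3343*m^4 + 2.035*m^3 - 2.616*m^2 - 1.0261*m + 0.7777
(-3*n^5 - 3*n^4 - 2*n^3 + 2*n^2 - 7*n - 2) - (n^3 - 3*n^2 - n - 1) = -3*n^5 - 3*n^4 - 3*n^3 + 5*n^2 - 6*n - 1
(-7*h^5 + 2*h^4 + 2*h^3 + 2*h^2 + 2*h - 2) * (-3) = 21*h^5 - 6*h^4 - 6*h^3 - 6*h^2 - 6*h + 6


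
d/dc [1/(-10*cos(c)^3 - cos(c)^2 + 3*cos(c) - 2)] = (-30*cos(c)^2 - 2*cos(c) + 3)*sin(c)/(10*cos(c)^3 + cos(c)^2 - 3*cos(c) + 2)^2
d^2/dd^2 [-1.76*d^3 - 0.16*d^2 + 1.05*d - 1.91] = -10.56*d - 0.32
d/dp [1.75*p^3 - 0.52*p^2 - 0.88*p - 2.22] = 5.25*p^2 - 1.04*p - 0.88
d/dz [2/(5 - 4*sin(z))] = 8*cos(z)/(4*sin(z) - 5)^2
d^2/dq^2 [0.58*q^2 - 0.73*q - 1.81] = 1.16000000000000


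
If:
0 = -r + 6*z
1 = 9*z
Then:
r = 2/3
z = 1/9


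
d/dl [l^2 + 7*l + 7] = 2*l + 7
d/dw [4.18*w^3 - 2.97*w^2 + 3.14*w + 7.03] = 12.54*w^2 - 5.94*w + 3.14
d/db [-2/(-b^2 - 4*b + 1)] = 4*(-b - 2)/(b^2 + 4*b - 1)^2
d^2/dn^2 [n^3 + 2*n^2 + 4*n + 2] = 6*n + 4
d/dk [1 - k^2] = -2*k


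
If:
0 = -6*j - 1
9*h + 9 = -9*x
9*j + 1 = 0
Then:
No Solution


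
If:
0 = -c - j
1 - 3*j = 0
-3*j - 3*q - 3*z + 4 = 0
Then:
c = -1/3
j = 1/3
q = 1 - z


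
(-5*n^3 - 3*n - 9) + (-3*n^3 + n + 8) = -8*n^3 - 2*n - 1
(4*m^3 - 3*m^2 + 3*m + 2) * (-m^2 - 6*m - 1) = -4*m^5 - 21*m^4 + 11*m^3 - 17*m^2 - 15*m - 2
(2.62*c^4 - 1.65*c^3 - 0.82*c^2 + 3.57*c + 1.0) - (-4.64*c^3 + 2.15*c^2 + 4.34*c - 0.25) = 2.62*c^4 + 2.99*c^3 - 2.97*c^2 - 0.77*c + 1.25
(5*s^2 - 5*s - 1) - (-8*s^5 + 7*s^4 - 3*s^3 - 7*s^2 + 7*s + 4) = 8*s^5 - 7*s^4 + 3*s^3 + 12*s^2 - 12*s - 5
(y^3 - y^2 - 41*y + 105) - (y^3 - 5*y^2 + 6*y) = 4*y^2 - 47*y + 105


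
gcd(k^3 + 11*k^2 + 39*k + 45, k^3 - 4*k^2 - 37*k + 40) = k + 5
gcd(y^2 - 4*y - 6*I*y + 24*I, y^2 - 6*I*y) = y - 6*I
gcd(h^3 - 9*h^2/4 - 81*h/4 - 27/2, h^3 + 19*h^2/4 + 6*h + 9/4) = h^2 + 15*h/4 + 9/4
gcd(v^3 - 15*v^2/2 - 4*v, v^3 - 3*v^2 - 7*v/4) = v^2 + v/2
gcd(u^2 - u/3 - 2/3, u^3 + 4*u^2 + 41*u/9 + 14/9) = u + 2/3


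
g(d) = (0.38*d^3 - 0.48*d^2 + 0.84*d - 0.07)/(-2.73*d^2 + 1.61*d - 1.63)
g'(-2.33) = -0.13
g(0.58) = -0.20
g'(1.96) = -0.08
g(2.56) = -0.34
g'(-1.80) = -0.13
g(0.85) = -0.24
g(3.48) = -0.45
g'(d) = (5.46*d - 1.61)*(0.38*d^3 - 0.48*d^2 + 0.84*d - 0.07)/(-2.73*d^2 + 1.61*d - 1.63)^2 + (1.14*d^2 - 0.96*d + 0.84)/(-2.73*d^2 + 1.61*d - 1.63)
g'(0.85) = -0.06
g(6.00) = -0.77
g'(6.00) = -0.13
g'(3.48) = -0.12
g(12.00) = -1.59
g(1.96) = -0.29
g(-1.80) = 0.40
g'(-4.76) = -0.13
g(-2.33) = 0.47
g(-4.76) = 0.79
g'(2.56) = -0.10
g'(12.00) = -0.14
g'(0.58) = -0.22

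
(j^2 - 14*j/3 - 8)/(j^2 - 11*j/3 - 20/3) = (j - 6)/(j - 5)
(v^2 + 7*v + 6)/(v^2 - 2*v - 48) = (v + 1)/(v - 8)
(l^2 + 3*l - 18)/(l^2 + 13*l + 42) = (l - 3)/(l + 7)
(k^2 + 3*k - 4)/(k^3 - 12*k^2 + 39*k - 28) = (k + 4)/(k^2 - 11*k + 28)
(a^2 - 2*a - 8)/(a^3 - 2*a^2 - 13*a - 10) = (a - 4)/(a^2 - 4*a - 5)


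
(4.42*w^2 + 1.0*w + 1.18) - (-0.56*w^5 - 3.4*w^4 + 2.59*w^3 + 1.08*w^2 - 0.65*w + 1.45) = 0.56*w^5 + 3.4*w^4 - 2.59*w^3 + 3.34*w^2 + 1.65*w - 0.27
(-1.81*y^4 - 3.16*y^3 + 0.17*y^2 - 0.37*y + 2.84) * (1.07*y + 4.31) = -1.9367*y^5 - 11.1823*y^4 - 13.4377*y^3 + 0.3368*y^2 + 1.4441*y + 12.2404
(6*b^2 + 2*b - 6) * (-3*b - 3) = -18*b^3 - 24*b^2 + 12*b + 18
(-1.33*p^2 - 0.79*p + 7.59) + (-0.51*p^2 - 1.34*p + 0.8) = -1.84*p^2 - 2.13*p + 8.39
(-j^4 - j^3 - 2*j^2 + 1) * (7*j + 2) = -7*j^5 - 9*j^4 - 16*j^3 - 4*j^2 + 7*j + 2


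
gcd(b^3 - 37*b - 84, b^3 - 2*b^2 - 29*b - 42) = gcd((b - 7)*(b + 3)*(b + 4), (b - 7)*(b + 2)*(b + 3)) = b^2 - 4*b - 21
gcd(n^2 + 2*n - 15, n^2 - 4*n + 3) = n - 3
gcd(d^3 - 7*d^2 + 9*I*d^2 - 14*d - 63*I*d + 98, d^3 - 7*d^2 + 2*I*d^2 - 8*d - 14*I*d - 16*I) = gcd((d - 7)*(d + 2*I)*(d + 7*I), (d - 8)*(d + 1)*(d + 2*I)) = d + 2*I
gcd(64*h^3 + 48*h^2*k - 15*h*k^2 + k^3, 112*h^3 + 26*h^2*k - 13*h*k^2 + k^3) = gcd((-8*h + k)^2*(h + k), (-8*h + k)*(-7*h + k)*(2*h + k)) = 8*h - k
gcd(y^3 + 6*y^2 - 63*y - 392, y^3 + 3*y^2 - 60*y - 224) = y^2 - y - 56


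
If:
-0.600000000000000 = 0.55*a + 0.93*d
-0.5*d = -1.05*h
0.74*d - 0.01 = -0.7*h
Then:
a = -1.11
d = 0.01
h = 0.00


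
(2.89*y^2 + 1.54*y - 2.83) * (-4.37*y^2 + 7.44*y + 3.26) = -12.6293*y^4 + 14.7718*y^3 + 33.2461*y^2 - 16.0348*y - 9.2258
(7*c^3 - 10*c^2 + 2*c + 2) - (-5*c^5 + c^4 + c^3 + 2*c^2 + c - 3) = 5*c^5 - c^4 + 6*c^3 - 12*c^2 + c + 5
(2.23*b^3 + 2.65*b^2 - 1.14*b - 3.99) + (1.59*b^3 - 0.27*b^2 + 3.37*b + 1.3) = 3.82*b^3 + 2.38*b^2 + 2.23*b - 2.69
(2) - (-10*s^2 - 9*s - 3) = 10*s^2 + 9*s + 5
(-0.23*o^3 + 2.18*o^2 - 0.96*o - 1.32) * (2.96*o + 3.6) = -0.6808*o^4 + 5.6248*o^3 + 5.0064*o^2 - 7.3632*o - 4.752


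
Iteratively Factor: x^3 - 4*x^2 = (x)*(x^2 - 4*x) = x*(x - 4)*(x)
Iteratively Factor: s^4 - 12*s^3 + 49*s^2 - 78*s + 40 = (s - 2)*(s^3 - 10*s^2 + 29*s - 20) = (s - 4)*(s - 2)*(s^2 - 6*s + 5) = (s - 5)*(s - 4)*(s - 2)*(s - 1)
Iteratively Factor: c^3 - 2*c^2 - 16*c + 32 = (c + 4)*(c^2 - 6*c + 8) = (c - 4)*(c + 4)*(c - 2)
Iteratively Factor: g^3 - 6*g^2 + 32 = (g + 2)*(g^2 - 8*g + 16) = (g - 4)*(g + 2)*(g - 4)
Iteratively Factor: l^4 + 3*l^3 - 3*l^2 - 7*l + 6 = (l - 1)*(l^3 + 4*l^2 + l - 6) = (l - 1)*(l + 2)*(l^2 + 2*l - 3) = (l - 1)*(l + 2)*(l + 3)*(l - 1)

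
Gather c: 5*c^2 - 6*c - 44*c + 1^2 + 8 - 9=5*c^2 - 50*c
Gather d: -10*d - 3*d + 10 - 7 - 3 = -13*d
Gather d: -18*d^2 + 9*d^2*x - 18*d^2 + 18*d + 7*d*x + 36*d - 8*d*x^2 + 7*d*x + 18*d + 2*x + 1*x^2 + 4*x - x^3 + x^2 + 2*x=d^2*(9*x - 36) + d*(-8*x^2 + 14*x + 72) - x^3 + 2*x^2 + 8*x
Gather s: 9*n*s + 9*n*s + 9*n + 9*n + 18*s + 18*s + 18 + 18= 18*n + s*(18*n + 36) + 36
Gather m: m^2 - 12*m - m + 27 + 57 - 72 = m^2 - 13*m + 12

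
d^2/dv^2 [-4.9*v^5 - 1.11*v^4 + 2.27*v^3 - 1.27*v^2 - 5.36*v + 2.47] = -98.0*v^3 - 13.32*v^2 + 13.62*v - 2.54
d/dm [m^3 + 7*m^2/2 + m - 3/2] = 3*m^2 + 7*m + 1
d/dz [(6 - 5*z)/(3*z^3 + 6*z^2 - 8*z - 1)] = (30*z^3 - 24*z^2 - 72*z + 53)/(9*z^6 + 36*z^5 - 12*z^4 - 102*z^3 + 52*z^2 + 16*z + 1)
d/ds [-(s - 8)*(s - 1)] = 9 - 2*s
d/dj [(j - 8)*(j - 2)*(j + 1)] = 3*j^2 - 18*j + 6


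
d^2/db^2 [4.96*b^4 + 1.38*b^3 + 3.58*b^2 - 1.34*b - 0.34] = 59.52*b^2 + 8.28*b + 7.16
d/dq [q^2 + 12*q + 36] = 2*q + 12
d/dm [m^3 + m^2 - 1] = m*(3*m + 2)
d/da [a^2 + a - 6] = 2*a + 1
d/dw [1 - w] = -1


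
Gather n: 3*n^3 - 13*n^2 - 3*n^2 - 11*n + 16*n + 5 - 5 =3*n^3 - 16*n^2 + 5*n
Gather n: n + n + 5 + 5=2*n + 10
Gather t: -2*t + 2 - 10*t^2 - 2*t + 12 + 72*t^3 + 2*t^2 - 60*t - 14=72*t^3 - 8*t^2 - 64*t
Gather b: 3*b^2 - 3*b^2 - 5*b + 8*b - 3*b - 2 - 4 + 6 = 0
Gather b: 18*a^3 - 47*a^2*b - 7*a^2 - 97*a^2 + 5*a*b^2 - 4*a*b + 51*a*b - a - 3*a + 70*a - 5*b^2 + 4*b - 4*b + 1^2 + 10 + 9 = 18*a^3 - 104*a^2 + 66*a + b^2*(5*a - 5) + b*(-47*a^2 + 47*a) + 20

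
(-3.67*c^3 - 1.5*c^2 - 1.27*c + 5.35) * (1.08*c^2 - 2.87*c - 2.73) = -3.9636*c^5 + 8.9129*c^4 + 12.9525*c^3 + 13.5179*c^2 - 11.8874*c - 14.6055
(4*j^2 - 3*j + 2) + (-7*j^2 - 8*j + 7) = -3*j^2 - 11*j + 9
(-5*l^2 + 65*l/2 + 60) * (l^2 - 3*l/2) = -5*l^4 + 40*l^3 + 45*l^2/4 - 90*l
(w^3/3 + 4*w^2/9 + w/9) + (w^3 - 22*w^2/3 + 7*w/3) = 4*w^3/3 - 62*w^2/9 + 22*w/9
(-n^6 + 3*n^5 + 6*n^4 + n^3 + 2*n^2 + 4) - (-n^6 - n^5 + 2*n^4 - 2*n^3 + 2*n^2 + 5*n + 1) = 4*n^5 + 4*n^4 + 3*n^3 - 5*n + 3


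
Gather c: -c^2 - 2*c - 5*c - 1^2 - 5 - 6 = -c^2 - 7*c - 12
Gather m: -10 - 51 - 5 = -66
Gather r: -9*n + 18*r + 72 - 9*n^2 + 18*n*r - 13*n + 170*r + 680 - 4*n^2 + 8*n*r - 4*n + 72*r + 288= -13*n^2 - 26*n + r*(26*n + 260) + 1040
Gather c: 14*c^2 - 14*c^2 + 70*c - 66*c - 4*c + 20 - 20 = 0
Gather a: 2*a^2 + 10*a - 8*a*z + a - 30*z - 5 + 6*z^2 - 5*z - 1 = 2*a^2 + a*(11 - 8*z) + 6*z^2 - 35*z - 6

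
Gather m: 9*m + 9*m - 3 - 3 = 18*m - 6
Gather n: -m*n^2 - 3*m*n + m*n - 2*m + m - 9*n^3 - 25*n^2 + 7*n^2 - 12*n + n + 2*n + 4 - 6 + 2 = -m - 9*n^3 + n^2*(-m - 18) + n*(-2*m - 9)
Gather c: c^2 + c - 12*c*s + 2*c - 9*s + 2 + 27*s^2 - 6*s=c^2 + c*(3 - 12*s) + 27*s^2 - 15*s + 2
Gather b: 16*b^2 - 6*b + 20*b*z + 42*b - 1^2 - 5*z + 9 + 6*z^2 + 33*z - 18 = 16*b^2 + b*(20*z + 36) + 6*z^2 + 28*z - 10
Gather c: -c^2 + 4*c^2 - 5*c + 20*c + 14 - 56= 3*c^2 + 15*c - 42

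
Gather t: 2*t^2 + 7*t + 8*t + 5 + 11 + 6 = 2*t^2 + 15*t + 22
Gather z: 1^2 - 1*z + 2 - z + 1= 4 - 2*z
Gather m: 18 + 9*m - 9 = 9*m + 9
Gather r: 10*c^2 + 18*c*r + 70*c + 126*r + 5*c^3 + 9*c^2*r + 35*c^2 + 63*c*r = 5*c^3 + 45*c^2 + 70*c + r*(9*c^2 + 81*c + 126)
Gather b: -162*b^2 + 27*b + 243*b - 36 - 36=-162*b^2 + 270*b - 72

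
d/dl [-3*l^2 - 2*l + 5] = -6*l - 2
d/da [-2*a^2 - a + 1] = -4*a - 1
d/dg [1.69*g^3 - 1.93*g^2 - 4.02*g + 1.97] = 5.07*g^2 - 3.86*g - 4.02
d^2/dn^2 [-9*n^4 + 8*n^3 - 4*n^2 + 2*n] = -108*n^2 + 48*n - 8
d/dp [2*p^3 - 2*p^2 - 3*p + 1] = 6*p^2 - 4*p - 3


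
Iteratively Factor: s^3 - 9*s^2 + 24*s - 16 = (s - 1)*(s^2 - 8*s + 16) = (s - 4)*(s - 1)*(s - 4)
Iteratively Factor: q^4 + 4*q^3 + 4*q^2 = (q + 2)*(q^3 + 2*q^2) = q*(q + 2)*(q^2 + 2*q) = q*(q + 2)^2*(q)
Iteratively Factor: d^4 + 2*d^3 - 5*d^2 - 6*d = (d + 3)*(d^3 - d^2 - 2*d) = (d + 1)*(d + 3)*(d^2 - 2*d) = d*(d + 1)*(d + 3)*(d - 2)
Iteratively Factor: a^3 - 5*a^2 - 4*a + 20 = (a - 2)*(a^2 - 3*a - 10) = (a - 2)*(a + 2)*(a - 5)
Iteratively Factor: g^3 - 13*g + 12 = (g - 1)*(g^2 + g - 12) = (g - 3)*(g - 1)*(g + 4)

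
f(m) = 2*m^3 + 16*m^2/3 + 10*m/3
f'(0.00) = 3.33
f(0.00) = 0.00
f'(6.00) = 283.33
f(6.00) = 644.00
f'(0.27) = 6.65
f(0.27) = 1.33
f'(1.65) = 37.27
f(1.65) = 29.00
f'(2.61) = 72.05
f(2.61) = 80.59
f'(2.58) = 70.79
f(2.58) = 78.45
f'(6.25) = 304.38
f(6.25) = 717.45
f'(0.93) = 18.44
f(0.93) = 9.32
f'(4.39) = 165.79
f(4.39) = 286.63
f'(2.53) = 68.73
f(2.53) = 74.96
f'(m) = 6*m^2 + 32*m/3 + 10/3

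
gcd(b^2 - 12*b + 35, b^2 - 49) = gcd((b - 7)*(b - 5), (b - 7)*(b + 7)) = b - 7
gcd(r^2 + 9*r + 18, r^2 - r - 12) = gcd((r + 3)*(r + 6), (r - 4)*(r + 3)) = r + 3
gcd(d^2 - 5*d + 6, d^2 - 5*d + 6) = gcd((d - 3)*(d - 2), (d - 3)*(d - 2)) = d^2 - 5*d + 6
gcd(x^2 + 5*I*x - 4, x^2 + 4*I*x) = x + 4*I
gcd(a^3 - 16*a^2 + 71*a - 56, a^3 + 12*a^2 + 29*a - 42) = a - 1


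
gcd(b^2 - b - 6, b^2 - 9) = b - 3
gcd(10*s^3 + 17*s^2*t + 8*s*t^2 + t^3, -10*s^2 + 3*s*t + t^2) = 5*s + t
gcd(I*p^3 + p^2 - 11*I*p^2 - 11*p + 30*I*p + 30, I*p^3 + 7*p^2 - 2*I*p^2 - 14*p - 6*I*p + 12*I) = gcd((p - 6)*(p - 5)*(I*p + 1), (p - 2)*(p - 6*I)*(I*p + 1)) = p - I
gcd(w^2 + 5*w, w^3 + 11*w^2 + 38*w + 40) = w + 5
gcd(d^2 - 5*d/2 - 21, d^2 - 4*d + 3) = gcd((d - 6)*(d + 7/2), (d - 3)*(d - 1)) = 1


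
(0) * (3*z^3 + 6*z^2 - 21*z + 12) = 0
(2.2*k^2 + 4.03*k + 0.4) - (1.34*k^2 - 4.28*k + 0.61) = 0.86*k^2 + 8.31*k - 0.21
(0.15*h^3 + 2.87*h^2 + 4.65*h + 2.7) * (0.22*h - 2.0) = 0.033*h^4 + 0.3314*h^3 - 4.717*h^2 - 8.706*h - 5.4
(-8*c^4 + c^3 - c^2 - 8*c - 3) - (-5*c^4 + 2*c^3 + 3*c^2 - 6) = -3*c^4 - c^3 - 4*c^2 - 8*c + 3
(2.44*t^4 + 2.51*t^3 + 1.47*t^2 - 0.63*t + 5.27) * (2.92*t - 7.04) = 7.1248*t^5 - 9.8484*t^4 - 13.378*t^3 - 12.1884*t^2 + 19.8236*t - 37.1008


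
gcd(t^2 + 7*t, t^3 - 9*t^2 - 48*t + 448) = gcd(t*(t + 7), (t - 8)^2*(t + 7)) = t + 7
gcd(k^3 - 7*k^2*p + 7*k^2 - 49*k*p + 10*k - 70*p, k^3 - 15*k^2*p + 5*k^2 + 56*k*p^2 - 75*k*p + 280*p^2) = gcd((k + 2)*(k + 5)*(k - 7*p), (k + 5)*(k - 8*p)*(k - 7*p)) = -k^2 + 7*k*p - 5*k + 35*p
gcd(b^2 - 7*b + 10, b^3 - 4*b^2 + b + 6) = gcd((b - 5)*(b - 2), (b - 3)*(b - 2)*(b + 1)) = b - 2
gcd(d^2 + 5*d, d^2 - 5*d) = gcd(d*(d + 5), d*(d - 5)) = d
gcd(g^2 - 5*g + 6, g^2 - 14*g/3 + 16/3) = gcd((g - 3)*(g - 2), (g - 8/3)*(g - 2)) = g - 2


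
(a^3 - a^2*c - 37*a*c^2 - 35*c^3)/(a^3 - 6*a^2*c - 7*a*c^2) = (a + 5*c)/a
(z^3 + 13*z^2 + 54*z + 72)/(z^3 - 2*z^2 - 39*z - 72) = (z^2 + 10*z + 24)/(z^2 - 5*z - 24)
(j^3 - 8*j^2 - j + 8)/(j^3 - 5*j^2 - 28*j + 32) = (j + 1)/(j + 4)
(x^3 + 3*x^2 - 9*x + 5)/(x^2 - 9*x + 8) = (x^2 + 4*x - 5)/(x - 8)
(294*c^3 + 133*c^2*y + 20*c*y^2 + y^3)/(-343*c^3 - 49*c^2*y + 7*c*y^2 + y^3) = (6*c + y)/(-7*c + y)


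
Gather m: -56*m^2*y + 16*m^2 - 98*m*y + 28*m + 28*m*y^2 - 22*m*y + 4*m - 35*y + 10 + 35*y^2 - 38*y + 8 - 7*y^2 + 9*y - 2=m^2*(16 - 56*y) + m*(28*y^2 - 120*y + 32) + 28*y^2 - 64*y + 16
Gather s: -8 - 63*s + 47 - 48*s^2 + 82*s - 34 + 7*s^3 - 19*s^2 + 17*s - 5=7*s^3 - 67*s^2 + 36*s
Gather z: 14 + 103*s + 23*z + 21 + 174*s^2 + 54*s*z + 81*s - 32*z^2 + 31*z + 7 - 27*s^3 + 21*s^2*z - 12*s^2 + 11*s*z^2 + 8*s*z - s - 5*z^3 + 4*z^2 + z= -27*s^3 + 162*s^2 + 183*s - 5*z^3 + z^2*(11*s - 28) + z*(21*s^2 + 62*s + 55) + 42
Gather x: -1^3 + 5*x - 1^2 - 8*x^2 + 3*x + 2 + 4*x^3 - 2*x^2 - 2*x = 4*x^3 - 10*x^2 + 6*x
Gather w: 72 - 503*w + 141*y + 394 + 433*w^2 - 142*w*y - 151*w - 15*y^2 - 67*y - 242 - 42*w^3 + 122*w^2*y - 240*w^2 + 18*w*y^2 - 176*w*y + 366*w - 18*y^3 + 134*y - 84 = -42*w^3 + w^2*(122*y + 193) + w*(18*y^2 - 318*y - 288) - 18*y^3 - 15*y^2 + 208*y + 140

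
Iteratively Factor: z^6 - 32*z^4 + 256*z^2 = (z + 4)*(z^5 - 4*z^4 - 16*z^3 + 64*z^2) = (z - 4)*(z + 4)*(z^4 - 16*z^2) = (z - 4)*(z + 4)^2*(z^3 - 4*z^2) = z*(z - 4)*(z + 4)^2*(z^2 - 4*z) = z*(z - 4)^2*(z + 4)^2*(z)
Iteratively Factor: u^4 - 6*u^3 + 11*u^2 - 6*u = (u - 3)*(u^3 - 3*u^2 + 2*u) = (u - 3)*(u - 1)*(u^2 - 2*u) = u*(u - 3)*(u - 1)*(u - 2)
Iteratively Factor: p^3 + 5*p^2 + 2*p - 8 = (p + 4)*(p^2 + p - 2) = (p + 2)*(p + 4)*(p - 1)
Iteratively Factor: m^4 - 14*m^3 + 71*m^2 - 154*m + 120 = (m - 2)*(m^3 - 12*m^2 + 47*m - 60) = (m - 5)*(m - 2)*(m^2 - 7*m + 12) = (m - 5)*(m - 4)*(m - 2)*(m - 3)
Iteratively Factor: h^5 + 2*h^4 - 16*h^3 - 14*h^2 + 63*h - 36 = (h + 4)*(h^4 - 2*h^3 - 8*h^2 + 18*h - 9) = (h - 1)*(h + 4)*(h^3 - h^2 - 9*h + 9) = (h - 1)*(h + 3)*(h + 4)*(h^2 - 4*h + 3) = (h - 1)^2*(h + 3)*(h + 4)*(h - 3)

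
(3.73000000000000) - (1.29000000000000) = 2.44000000000000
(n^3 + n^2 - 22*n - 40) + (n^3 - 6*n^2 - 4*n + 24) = 2*n^3 - 5*n^2 - 26*n - 16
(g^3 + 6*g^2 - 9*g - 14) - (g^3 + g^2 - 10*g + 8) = 5*g^2 + g - 22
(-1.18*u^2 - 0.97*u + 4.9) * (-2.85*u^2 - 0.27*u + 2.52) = 3.363*u^4 + 3.0831*u^3 - 16.6767*u^2 - 3.7674*u + 12.348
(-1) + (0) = -1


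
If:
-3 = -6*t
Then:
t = 1/2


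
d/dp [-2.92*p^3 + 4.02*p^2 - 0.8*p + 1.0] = -8.76*p^2 + 8.04*p - 0.8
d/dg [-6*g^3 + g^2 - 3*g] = -18*g^2 + 2*g - 3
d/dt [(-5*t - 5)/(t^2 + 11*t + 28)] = 5*(t^2 + 2*t - 17)/(t^4 + 22*t^3 + 177*t^2 + 616*t + 784)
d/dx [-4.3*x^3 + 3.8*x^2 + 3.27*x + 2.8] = -12.9*x^2 + 7.6*x + 3.27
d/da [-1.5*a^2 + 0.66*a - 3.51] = 0.66 - 3.0*a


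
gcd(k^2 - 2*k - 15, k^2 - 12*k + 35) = k - 5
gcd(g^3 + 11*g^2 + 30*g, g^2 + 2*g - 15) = g + 5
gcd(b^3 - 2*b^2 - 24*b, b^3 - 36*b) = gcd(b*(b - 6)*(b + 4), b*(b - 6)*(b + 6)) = b^2 - 6*b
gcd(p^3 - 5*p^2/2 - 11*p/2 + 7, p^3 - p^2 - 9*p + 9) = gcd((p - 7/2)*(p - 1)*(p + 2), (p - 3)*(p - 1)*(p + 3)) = p - 1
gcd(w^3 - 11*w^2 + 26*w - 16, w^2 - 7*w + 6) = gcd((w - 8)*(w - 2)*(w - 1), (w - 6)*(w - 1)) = w - 1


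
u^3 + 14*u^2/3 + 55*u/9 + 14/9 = (u + 1/3)*(u + 2)*(u + 7/3)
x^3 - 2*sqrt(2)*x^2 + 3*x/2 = x*(x - 3*sqrt(2)/2)*(x - sqrt(2)/2)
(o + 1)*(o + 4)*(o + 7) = o^3 + 12*o^2 + 39*o + 28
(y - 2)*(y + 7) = y^2 + 5*y - 14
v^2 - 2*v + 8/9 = (v - 4/3)*(v - 2/3)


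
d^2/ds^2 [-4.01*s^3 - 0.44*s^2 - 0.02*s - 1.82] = -24.06*s - 0.88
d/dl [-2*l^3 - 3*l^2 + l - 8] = -6*l^2 - 6*l + 1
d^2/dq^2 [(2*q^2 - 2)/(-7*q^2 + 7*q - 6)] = 4*(-49*q^3 + 273*q^2 - 147*q - 29)/(343*q^6 - 1029*q^5 + 1911*q^4 - 2107*q^3 + 1638*q^2 - 756*q + 216)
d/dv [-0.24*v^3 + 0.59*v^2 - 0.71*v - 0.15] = -0.72*v^2 + 1.18*v - 0.71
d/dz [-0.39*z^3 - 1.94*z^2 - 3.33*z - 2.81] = -1.17*z^2 - 3.88*z - 3.33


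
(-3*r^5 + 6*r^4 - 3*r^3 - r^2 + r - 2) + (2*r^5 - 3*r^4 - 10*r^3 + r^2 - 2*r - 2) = -r^5 + 3*r^4 - 13*r^3 - r - 4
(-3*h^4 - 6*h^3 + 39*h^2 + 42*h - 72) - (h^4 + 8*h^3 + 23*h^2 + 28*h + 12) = -4*h^4 - 14*h^3 + 16*h^2 + 14*h - 84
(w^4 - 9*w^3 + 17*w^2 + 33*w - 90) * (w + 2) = w^5 - 7*w^4 - w^3 + 67*w^2 - 24*w - 180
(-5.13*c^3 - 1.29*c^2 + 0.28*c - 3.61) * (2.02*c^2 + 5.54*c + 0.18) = -10.3626*c^5 - 31.026*c^4 - 7.5044*c^3 - 5.9732*c^2 - 19.949*c - 0.6498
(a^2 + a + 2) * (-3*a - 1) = -3*a^3 - 4*a^2 - 7*a - 2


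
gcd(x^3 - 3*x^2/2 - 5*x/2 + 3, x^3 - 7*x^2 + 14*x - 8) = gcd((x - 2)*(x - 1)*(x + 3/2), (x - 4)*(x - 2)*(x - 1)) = x^2 - 3*x + 2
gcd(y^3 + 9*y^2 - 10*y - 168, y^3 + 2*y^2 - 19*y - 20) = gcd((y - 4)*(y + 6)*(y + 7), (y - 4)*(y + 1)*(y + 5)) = y - 4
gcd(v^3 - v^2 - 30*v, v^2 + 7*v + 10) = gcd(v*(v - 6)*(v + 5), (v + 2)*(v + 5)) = v + 5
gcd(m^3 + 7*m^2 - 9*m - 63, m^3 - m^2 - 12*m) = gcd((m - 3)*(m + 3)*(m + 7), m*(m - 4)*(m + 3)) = m + 3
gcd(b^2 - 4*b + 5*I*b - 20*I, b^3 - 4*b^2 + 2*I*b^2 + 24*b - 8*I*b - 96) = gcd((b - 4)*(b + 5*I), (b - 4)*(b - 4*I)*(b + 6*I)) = b - 4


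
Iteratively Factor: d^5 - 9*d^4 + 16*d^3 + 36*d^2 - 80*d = (d + 2)*(d^4 - 11*d^3 + 38*d^2 - 40*d) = d*(d + 2)*(d^3 - 11*d^2 + 38*d - 40) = d*(d - 5)*(d + 2)*(d^2 - 6*d + 8) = d*(d - 5)*(d - 2)*(d + 2)*(d - 4)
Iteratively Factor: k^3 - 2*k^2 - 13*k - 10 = (k + 2)*(k^2 - 4*k - 5) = (k - 5)*(k + 2)*(k + 1)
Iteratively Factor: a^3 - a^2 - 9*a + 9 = (a + 3)*(a^2 - 4*a + 3) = (a - 3)*(a + 3)*(a - 1)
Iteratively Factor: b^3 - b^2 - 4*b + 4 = (b - 1)*(b^2 - 4) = (b - 2)*(b - 1)*(b + 2)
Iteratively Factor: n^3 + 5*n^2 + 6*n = (n + 3)*(n^2 + 2*n) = n*(n + 3)*(n + 2)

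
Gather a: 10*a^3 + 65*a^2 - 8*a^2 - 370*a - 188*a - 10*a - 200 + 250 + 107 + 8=10*a^3 + 57*a^2 - 568*a + 165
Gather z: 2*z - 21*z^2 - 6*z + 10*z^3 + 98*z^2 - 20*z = 10*z^3 + 77*z^2 - 24*z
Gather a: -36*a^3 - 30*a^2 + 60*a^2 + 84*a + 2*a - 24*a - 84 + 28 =-36*a^3 + 30*a^2 + 62*a - 56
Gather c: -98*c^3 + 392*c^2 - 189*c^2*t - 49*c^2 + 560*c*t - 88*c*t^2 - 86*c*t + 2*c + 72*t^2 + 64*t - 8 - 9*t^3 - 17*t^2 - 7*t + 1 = -98*c^3 + c^2*(343 - 189*t) + c*(-88*t^2 + 474*t + 2) - 9*t^3 + 55*t^2 + 57*t - 7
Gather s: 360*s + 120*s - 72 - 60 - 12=480*s - 144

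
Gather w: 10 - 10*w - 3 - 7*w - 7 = -17*w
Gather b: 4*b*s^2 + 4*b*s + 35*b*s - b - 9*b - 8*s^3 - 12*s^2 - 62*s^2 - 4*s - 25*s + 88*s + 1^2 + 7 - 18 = b*(4*s^2 + 39*s - 10) - 8*s^3 - 74*s^2 + 59*s - 10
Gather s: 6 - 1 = 5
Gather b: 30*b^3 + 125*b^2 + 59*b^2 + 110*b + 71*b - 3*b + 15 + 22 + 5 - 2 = 30*b^3 + 184*b^2 + 178*b + 40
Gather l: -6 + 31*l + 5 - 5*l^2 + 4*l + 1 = -5*l^2 + 35*l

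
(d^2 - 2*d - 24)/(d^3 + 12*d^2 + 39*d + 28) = (d - 6)/(d^2 + 8*d + 7)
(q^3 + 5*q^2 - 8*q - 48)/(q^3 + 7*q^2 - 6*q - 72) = (q + 4)/(q + 6)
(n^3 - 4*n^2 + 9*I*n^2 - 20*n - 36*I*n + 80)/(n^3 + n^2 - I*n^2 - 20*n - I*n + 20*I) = (n^2 + 9*I*n - 20)/(n^2 + n*(5 - I) - 5*I)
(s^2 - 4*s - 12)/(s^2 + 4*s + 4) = (s - 6)/(s + 2)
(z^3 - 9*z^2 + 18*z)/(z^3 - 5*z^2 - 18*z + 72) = z/(z + 4)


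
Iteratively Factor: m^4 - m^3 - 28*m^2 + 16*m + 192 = (m + 3)*(m^3 - 4*m^2 - 16*m + 64) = (m + 3)*(m + 4)*(m^2 - 8*m + 16) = (m - 4)*(m + 3)*(m + 4)*(m - 4)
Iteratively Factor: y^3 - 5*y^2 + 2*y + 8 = (y + 1)*(y^2 - 6*y + 8) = (y - 4)*(y + 1)*(y - 2)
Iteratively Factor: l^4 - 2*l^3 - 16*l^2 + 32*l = (l - 4)*(l^3 + 2*l^2 - 8*l) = (l - 4)*(l + 4)*(l^2 - 2*l) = l*(l - 4)*(l + 4)*(l - 2)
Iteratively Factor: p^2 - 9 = (p + 3)*(p - 3)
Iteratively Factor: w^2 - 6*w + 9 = (w - 3)*(w - 3)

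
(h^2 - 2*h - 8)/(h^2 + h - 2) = (h - 4)/(h - 1)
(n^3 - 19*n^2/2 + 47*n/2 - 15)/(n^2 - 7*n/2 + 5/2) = n - 6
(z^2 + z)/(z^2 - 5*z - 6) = z/(z - 6)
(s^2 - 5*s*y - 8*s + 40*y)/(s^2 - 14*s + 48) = (s - 5*y)/(s - 6)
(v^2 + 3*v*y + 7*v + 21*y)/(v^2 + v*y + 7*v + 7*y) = (v + 3*y)/(v + y)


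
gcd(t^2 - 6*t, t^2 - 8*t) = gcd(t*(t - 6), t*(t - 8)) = t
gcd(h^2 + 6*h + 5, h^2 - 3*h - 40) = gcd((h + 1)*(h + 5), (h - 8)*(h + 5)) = h + 5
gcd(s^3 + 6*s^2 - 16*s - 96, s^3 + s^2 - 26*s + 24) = s^2 + 2*s - 24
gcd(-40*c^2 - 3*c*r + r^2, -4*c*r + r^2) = 1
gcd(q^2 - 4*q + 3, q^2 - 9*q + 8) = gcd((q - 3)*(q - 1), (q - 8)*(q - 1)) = q - 1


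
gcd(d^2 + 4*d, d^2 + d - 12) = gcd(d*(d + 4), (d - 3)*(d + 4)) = d + 4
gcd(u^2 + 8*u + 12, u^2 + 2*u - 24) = u + 6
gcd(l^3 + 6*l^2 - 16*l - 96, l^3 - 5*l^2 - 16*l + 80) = l^2 - 16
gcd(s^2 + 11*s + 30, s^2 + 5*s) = s + 5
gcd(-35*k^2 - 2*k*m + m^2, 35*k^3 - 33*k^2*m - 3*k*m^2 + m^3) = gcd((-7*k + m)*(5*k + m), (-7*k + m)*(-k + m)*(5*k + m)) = 35*k^2 + 2*k*m - m^2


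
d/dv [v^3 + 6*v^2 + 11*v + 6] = 3*v^2 + 12*v + 11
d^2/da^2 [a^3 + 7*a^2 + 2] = 6*a + 14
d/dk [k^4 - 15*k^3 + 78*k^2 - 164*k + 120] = 4*k^3 - 45*k^2 + 156*k - 164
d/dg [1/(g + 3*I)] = -1/(g + 3*I)^2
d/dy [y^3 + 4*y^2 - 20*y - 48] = 3*y^2 + 8*y - 20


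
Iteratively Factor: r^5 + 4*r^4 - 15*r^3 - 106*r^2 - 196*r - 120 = (r + 2)*(r^4 + 2*r^3 - 19*r^2 - 68*r - 60) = (r + 2)^2*(r^3 - 19*r - 30) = (r + 2)^3*(r^2 - 2*r - 15) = (r - 5)*(r + 2)^3*(r + 3)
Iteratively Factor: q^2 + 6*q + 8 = (q + 4)*(q + 2)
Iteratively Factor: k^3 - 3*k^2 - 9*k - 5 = (k + 1)*(k^2 - 4*k - 5) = (k + 1)^2*(k - 5)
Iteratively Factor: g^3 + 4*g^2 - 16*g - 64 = (g + 4)*(g^2 - 16) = (g + 4)^2*(g - 4)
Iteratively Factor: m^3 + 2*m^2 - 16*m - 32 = (m - 4)*(m^2 + 6*m + 8) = (m - 4)*(m + 2)*(m + 4)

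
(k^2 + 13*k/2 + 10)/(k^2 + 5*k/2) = (k + 4)/k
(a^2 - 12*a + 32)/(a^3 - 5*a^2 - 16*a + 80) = (a - 8)/(a^2 - a - 20)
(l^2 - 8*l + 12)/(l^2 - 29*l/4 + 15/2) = 4*(l - 2)/(4*l - 5)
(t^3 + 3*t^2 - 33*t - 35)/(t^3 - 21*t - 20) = (t + 7)/(t + 4)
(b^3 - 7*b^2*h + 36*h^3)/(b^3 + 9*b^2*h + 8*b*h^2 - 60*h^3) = (b^3 - 7*b^2*h + 36*h^3)/(b^3 + 9*b^2*h + 8*b*h^2 - 60*h^3)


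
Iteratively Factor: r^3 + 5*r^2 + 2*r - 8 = (r + 2)*(r^2 + 3*r - 4) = (r - 1)*(r + 2)*(r + 4)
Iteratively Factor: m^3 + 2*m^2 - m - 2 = (m + 2)*(m^2 - 1) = (m + 1)*(m + 2)*(m - 1)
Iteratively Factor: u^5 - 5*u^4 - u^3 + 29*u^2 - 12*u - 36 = (u - 3)*(u^4 - 2*u^3 - 7*u^2 + 8*u + 12) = (u - 3)*(u + 2)*(u^3 - 4*u^2 + u + 6) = (u - 3)*(u + 1)*(u + 2)*(u^2 - 5*u + 6) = (u - 3)*(u - 2)*(u + 1)*(u + 2)*(u - 3)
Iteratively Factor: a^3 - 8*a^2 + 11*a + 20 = (a - 4)*(a^2 - 4*a - 5) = (a - 5)*(a - 4)*(a + 1)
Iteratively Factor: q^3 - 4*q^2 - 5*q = (q + 1)*(q^2 - 5*q) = (q - 5)*(q + 1)*(q)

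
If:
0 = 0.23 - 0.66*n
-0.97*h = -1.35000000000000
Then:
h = 1.39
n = 0.35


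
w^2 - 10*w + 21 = (w - 7)*(w - 3)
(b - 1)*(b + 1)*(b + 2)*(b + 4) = b^4 + 6*b^3 + 7*b^2 - 6*b - 8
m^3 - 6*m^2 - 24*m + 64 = (m - 8)*(m - 2)*(m + 4)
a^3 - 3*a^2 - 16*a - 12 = (a - 6)*(a + 1)*(a + 2)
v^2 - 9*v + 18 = (v - 6)*(v - 3)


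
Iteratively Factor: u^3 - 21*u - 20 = (u - 5)*(u^2 + 5*u + 4) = (u - 5)*(u + 1)*(u + 4)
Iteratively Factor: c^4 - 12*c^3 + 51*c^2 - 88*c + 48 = (c - 3)*(c^3 - 9*c^2 + 24*c - 16) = (c - 4)*(c - 3)*(c^2 - 5*c + 4) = (c - 4)*(c - 3)*(c - 1)*(c - 4)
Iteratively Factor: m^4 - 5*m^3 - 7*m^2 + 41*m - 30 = (m - 1)*(m^3 - 4*m^2 - 11*m + 30) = (m - 5)*(m - 1)*(m^2 + m - 6) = (m - 5)*(m - 1)*(m + 3)*(m - 2)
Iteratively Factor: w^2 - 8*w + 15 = (w - 5)*(w - 3)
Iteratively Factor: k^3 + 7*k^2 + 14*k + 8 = (k + 4)*(k^2 + 3*k + 2) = (k + 1)*(k + 4)*(k + 2)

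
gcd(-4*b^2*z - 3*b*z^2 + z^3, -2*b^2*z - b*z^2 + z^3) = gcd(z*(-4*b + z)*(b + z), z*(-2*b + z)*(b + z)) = b*z + z^2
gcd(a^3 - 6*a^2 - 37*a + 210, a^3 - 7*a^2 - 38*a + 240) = a^2 + a - 30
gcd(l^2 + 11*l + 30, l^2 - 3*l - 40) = l + 5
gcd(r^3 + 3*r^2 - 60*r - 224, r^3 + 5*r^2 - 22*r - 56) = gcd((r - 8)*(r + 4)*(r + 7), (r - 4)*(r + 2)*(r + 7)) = r + 7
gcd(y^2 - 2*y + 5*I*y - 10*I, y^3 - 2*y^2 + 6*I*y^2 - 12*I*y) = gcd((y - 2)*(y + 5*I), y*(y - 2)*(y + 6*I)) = y - 2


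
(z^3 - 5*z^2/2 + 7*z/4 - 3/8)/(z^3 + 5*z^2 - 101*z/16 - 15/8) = 2*(8*z^3 - 20*z^2 + 14*z - 3)/(16*z^3 + 80*z^2 - 101*z - 30)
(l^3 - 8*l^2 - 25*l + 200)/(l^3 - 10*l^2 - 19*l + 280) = (l - 5)/(l - 7)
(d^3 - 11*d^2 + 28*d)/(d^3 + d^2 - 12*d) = (d^2 - 11*d + 28)/(d^2 + d - 12)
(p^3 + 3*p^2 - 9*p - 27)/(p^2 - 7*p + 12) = (p^2 + 6*p + 9)/(p - 4)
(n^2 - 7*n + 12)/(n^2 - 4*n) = (n - 3)/n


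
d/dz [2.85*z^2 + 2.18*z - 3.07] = 5.7*z + 2.18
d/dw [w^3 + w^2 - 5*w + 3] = 3*w^2 + 2*w - 5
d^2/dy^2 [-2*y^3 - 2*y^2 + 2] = -12*y - 4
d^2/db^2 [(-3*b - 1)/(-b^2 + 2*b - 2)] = 2*((5 - 9*b)*(b^2 - 2*b + 2) + 4*(b - 1)^2*(3*b + 1))/(b^2 - 2*b + 2)^3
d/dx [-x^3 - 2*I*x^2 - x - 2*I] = -3*x^2 - 4*I*x - 1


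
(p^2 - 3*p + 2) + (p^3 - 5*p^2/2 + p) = p^3 - 3*p^2/2 - 2*p + 2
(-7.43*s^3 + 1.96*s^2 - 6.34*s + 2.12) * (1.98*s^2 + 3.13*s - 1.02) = -14.7114*s^5 - 19.3751*s^4 + 1.1602*s^3 - 17.6458*s^2 + 13.1024*s - 2.1624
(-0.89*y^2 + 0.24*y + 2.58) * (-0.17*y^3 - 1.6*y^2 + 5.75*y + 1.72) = 0.1513*y^5 + 1.3832*y^4 - 5.9401*y^3 - 4.2788*y^2 + 15.2478*y + 4.4376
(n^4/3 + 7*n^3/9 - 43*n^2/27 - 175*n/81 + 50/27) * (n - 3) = n^5/3 - 2*n^4/9 - 106*n^3/27 + 212*n^2/81 + 25*n/3 - 50/9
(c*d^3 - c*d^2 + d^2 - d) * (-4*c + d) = -4*c^2*d^3 + 4*c^2*d^2 + c*d^4 - c*d^3 - 4*c*d^2 + 4*c*d + d^3 - d^2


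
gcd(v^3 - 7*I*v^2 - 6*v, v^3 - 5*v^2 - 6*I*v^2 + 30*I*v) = v^2 - 6*I*v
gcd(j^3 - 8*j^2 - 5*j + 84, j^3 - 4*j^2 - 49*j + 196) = j^2 - 11*j + 28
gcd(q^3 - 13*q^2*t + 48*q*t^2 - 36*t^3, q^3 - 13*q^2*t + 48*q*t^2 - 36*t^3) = q^3 - 13*q^2*t + 48*q*t^2 - 36*t^3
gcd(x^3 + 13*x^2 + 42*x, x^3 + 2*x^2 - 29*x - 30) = x + 6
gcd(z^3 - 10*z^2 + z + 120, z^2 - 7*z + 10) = z - 5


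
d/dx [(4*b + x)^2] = 8*b + 2*x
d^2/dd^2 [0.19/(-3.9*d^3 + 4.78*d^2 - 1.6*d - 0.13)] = ((4.446*d - 1.8164)*(3.9*d^3 - 4.78*d^2 + 1.6*d + 0.13) - 0.19*(11.7*d^2 - 9.56*d + 1.6)*(23.4*d^2 - 19.12*d + 3.2))/(3.9*d^3 - 4.78*d^2 + 1.6*d + 0.13)^3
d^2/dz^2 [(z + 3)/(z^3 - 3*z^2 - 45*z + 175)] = 6*(z^3 + 13*z^2 + 99*z + 207)/(z^7 + z^6 - 123*z^5 + 53*z^4 + 5315*z^3 - 8925*z^2 - 79625*z + 214375)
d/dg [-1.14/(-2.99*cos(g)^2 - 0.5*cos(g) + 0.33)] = (6.8172*cos(g) + 0.57)*sin(g)/(2.99*cos(g)^2 + 0.5*cos(g) - 0.33)^2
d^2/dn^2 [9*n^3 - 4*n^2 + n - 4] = 54*n - 8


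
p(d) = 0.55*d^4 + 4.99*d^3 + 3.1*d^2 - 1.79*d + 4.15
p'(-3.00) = 54.94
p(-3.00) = -52.76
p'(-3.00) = 54.94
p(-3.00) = -52.76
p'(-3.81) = 70.22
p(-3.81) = -104.11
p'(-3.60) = 67.26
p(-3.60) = -89.66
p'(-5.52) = 50.10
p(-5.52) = -220.17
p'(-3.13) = 58.00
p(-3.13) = -60.10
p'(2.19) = 106.69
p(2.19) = 80.16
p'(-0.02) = -1.91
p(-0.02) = 4.19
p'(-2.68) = 46.77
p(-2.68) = -36.47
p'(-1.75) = 21.42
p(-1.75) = -4.81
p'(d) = 2.2*d^3 + 14.97*d^2 + 6.2*d - 1.79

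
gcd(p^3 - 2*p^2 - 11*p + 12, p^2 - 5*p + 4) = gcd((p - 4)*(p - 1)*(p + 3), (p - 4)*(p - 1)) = p^2 - 5*p + 4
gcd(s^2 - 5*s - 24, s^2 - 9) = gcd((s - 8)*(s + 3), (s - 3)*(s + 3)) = s + 3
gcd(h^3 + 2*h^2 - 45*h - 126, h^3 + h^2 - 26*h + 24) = h + 6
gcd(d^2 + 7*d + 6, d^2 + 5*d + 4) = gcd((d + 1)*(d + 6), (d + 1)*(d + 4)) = d + 1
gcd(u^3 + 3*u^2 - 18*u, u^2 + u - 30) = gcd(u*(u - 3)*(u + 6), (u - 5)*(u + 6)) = u + 6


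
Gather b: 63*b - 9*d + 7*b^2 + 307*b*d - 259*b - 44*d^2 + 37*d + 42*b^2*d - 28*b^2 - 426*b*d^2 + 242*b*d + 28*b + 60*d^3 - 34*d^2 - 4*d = b^2*(42*d - 21) + b*(-426*d^2 + 549*d - 168) + 60*d^3 - 78*d^2 + 24*d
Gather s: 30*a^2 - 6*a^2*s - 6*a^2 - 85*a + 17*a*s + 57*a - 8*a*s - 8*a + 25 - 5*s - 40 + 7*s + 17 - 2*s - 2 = 24*a^2 - 36*a + s*(-6*a^2 + 9*a)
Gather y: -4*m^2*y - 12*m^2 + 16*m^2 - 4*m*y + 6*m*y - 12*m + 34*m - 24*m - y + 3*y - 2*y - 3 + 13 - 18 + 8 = 4*m^2 - 2*m + y*(-4*m^2 + 2*m)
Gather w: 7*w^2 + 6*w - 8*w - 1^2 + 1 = 7*w^2 - 2*w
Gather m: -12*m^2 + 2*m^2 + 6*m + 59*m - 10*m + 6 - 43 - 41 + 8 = -10*m^2 + 55*m - 70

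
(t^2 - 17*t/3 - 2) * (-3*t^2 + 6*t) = -3*t^4 + 23*t^3 - 28*t^2 - 12*t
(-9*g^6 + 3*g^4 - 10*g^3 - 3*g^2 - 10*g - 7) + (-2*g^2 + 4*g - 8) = -9*g^6 + 3*g^4 - 10*g^3 - 5*g^2 - 6*g - 15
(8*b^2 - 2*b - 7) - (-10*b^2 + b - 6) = 18*b^2 - 3*b - 1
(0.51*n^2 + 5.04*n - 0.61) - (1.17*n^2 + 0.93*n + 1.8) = -0.66*n^2 + 4.11*n - 2.41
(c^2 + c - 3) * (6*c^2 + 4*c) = 6*c^4 + 10*c^3 - 14*c^2 - 12*c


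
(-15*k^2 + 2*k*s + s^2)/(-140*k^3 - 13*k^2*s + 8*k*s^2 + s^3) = (-3*k + s)/(-28*k^2 + 3*k*s + s^2)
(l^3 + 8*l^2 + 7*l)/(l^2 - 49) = l*(l + 1)/(l - 7)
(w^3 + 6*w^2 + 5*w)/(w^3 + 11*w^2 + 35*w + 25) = w/(w + 5)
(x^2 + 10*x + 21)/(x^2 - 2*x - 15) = (x + 7)/(x - 5)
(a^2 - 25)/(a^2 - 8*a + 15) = (a + 5)/(a - 3)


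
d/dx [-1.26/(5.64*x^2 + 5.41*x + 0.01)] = (14.2128*x + 6.8166)/(5.64*x^2 + 5.41*x + 0.01)^2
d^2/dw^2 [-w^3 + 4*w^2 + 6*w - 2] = 8 - 6*w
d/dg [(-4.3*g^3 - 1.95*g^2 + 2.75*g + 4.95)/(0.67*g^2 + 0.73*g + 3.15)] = (-2.881*g^4 - 6.278*g^3 - 43.901*g^2 - 18.918*g + 5.049)/(0.4489*g^4 + 0.9782*g^3 + 4.7539*g^2 + 4.599*g + 9.9225)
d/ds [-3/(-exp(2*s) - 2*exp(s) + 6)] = -6*(exp(s) + 1)*exp(s)/(exp(2*s) + 2*exp(s) - 6)^2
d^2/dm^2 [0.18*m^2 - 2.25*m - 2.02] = 0.360000000000000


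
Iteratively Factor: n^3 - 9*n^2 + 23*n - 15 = (n - 1)*(n^2 - 8*n + 15) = (n - 5)*(n - 1)*(n - 3)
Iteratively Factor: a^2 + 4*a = (a)*(a + 4)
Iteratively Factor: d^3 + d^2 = (d)*(d^2 + d) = d^2*(d + 1)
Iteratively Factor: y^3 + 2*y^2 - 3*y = (y)*(y^2 + 2*y - 3) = y*(y - 1)*(y + 3)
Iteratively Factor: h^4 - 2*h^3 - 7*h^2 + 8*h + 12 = (h - 3)*(h^3 + h^2 - 4*h - 4) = (h - 3)*(h + 1)*(h^2 - 4) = (h - 3)*(h - 2)*(h + 1)*(h + 2)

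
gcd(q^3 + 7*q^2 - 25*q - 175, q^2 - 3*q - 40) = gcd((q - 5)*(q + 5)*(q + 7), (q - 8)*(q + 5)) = q + 5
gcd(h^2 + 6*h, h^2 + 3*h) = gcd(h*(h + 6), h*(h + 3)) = h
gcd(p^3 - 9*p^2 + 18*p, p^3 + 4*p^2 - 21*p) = p^2 - 3*p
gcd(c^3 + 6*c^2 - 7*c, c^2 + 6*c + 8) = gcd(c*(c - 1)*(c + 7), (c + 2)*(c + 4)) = 1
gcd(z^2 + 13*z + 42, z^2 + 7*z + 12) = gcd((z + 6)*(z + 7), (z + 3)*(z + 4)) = 1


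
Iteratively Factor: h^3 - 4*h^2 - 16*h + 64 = (h + 4)*(h^2 - 8*h + 16) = (h - 4)*(h + 4)*(h - 4)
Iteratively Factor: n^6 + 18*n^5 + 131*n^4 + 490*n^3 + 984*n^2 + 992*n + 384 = (n + 4)*(n^5 + 14*n^4 + 75*n^3 + 190*n^2 + 224*n + 96) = (n + 4)^2*(n^4 + 10*n^3 + 35*n^2 + 50*n + 24) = (n + 2)*(n + 4)^2*(n^3 + 8*n^2 + 19*n + 12) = (n + 1)*(n + 2)*(n + 4)^2*(n^2 + 7*n + 12) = (n + 1)*(n + 2)*(n + 3)*(n + 4)^2*(n + 4)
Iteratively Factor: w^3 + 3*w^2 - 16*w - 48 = (w - 4)*(w^2 + 7*w + 12) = (w - 4)*(w + 3)*(w + 4)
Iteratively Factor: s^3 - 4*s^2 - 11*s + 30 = (s - 5)*(s^2 + s - 6) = (s - 5)*(s - 2)*(s + 3)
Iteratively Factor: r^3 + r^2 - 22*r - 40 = (r - 5)*(r^2 + 6*r + 8) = (r - 5)*(r + 2)*(r + 4)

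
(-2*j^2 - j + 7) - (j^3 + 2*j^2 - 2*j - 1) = -j^3 - 4*j^2 + j + 8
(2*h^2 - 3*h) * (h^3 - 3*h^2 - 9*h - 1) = 2*h^5 - 9*h^4 - 9*h^3 + 25*h^2 + 3*h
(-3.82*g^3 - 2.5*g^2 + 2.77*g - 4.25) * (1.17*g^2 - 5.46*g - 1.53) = -4.4694*g^5 + 17.9322*g^4 + 22.7355*g^3 - 16.2717*g^2 + 18.9669*g + 6.5025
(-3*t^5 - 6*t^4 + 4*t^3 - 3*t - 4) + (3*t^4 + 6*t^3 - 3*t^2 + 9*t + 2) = -3*t^5 - 3*t^4 + 10*t^3 - 3*t^2 + 6*t - 2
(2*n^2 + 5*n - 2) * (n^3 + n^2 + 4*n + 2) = 2*n^5 + 7*n^4 + 11*n^3 + 22*n^2 + 2*n - 4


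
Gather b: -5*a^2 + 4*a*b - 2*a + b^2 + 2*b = -5*a^2 - 2*a + b^2 + b*(4*a + 2)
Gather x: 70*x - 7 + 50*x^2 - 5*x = 50*x^2 + 65*x - 7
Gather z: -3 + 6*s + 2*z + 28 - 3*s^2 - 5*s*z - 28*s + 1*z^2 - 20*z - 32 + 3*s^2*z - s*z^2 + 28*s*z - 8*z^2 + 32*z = -3*s^2 - 22*s + z^2*(-s - 7) + z*(3*s^2 + 23*s + 14) - 7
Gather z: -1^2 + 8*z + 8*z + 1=16*z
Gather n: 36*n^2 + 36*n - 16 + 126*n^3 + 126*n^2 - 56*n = 126*n^3 + 162*n^2 - 20*n - 16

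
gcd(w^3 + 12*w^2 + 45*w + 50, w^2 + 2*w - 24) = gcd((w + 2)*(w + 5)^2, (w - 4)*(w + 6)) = 1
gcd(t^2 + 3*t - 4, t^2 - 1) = t - 1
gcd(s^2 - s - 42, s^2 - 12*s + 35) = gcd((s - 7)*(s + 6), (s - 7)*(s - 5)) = s - 7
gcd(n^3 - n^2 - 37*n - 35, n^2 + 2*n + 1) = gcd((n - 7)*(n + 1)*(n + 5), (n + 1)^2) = n + 1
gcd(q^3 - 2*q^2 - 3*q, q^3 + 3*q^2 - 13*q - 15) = q^2 - 2*q - 3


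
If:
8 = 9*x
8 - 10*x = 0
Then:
No Solution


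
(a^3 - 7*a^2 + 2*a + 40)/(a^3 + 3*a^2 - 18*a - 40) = (a - 5)/(a + 5)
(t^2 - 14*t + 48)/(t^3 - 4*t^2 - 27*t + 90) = (t - 8)/(t^2 + 2*t - 15)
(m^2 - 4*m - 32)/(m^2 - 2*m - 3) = (-m^2 + 4*m + 32)/(-m^2 + 2*m + 3)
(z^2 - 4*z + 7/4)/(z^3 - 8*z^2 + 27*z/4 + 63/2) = (2*z - 1)/(2*z^2 - 9*z - 18)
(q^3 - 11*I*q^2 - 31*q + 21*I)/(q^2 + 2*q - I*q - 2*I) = (q^2 - 10*I*q - 21)/(q + 2)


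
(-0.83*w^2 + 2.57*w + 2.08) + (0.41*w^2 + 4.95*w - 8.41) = -0.42*w^2 + 7.52*w - 6.33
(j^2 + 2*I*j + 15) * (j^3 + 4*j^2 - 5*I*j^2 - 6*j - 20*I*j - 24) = j^5 + 4*j^4 - 3*I*j^4 + 19*j^3 - 12*I*j^3 + 76*j^2 - 87*I*j^2 - 90*j - 348*I*j - 360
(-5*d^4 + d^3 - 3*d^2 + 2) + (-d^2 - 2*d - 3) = -5*d^4 + d^3 - 4*d^2 - 2*d - 1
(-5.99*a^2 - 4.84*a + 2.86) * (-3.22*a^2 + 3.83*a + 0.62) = 19.2878*a^4 - 7.3569*a^3 - 31.4602*a^2 + 7.953*a + 1.7732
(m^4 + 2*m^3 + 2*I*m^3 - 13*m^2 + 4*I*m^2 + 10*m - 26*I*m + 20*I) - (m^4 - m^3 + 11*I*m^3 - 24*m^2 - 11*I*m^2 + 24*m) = 3*m^3 - 9*I*m^3 + 11*m^2 + 15*I*m^2 - 14*m - 26*I*m + 20*I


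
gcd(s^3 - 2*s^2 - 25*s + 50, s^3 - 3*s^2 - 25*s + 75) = s^2 - 25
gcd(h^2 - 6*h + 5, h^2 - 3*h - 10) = h - 5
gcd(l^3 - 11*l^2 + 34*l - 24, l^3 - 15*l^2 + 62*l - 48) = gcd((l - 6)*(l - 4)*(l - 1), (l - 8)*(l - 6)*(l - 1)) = l^2 - 7*l + 6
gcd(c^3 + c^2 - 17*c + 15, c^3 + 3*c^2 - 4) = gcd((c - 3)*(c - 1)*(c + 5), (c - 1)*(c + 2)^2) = c - 1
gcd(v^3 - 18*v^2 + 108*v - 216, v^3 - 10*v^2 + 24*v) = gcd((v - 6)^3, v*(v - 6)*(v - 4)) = v - 6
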